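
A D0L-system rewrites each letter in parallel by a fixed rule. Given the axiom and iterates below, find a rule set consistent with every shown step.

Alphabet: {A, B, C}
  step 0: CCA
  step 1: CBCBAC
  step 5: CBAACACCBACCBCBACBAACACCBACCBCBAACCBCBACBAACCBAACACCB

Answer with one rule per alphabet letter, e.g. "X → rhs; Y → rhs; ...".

A->AC, B->A, C->CB

  step 0 ⇒ step 1: CCA ⇒ CB·CB·AC
    A ↦ AC
    C ↦ CB
    B ↦ A  (constrained at step 1)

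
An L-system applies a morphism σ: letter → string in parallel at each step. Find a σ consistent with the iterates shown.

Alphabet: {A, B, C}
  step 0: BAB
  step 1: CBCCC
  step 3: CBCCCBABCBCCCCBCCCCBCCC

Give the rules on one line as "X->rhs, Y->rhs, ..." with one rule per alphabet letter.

A->BCC, B->C, C->BAB

  step 0 ⇒ step 1: BAB ⇒ C·BCC·C
    A ↦ BCC
    B ↦ C
    C ↦ BAB  (constrained at step 1)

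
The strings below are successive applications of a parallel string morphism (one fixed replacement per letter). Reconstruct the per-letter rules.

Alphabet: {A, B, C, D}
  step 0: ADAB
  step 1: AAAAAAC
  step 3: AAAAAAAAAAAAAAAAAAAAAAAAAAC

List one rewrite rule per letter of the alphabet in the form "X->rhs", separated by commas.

A->AA, B->AC, C->DB, D->A

  step 0 ⇒ step 1: ADAB ⇒ AA·A·AA·AC
    A ↦ AA
    B ↦ AC
    D ↦ A
    C ↦ DB  (constrained at step 1)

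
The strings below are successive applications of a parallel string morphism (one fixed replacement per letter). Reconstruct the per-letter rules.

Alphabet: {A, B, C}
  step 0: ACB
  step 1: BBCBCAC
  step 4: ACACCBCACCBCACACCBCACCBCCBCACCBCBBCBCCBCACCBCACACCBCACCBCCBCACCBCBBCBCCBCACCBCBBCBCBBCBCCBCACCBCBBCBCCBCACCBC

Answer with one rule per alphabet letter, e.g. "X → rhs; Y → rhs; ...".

A->BB, B->AC, C->CBC

  step 0 ⇒ step 1: ACB ⇒ BB·CBC·AC
    A ↦ BB
    B ↦ AC
    C ↦ CBC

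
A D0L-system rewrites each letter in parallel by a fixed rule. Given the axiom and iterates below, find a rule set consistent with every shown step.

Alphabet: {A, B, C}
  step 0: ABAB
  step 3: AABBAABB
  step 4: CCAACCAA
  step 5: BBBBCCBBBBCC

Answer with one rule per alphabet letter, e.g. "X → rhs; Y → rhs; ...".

  step 4 ⇒ step 5: CCAACCAA ⇒ BB·BB·C·C·BB·BB·C·C
    A ↦ C
    C ↦ BB
  step 3 ⇒ step 4: AABBAABB ⇒ C·C·A·A·C·C·A·A
    B ↦ A

A->C, B->A, C->BB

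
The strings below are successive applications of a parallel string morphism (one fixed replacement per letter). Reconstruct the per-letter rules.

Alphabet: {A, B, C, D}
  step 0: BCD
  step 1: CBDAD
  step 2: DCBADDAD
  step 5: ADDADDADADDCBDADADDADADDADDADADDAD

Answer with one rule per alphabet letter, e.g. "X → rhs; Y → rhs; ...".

  step 1 ⇒ step 2: CBDAD ⇒ D·CB·AD·D·AD
    A ↦ D
    B ↦ CB
    C ↦ D
    D ↦ AD

A->D, B->CB, C->D, D->AD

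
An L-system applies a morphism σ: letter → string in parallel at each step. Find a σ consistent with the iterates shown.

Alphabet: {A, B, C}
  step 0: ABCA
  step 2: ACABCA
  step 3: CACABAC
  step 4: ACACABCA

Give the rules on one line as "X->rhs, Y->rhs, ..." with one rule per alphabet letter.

  step 3 ⇒ step 4: CACABAC ⇒ A·C·A·C·AB·C·A
    A ↦ C
    B ↦ AB
    C ↦ A

A->C, B->AB, C->A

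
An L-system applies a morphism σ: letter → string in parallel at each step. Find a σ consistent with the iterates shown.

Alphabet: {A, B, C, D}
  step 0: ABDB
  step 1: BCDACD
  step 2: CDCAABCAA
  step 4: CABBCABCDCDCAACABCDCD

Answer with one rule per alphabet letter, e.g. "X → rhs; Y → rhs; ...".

  step 1 ⇒ step 2: BCDACD ⇒ CD·CA·A·B·CA·A
    A ↦ B
    B ↦ CD
    C ↦ CA
    D ↦ A

A->B, B->CD, C->CA, D->A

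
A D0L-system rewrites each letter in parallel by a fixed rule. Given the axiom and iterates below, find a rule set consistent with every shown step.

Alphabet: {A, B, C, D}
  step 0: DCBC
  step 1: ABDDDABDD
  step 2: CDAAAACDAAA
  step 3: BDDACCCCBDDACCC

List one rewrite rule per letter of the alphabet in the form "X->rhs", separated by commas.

  step 2 ⇒ step 3: CDAAAACDAAA ⇒ BDD·A·C·C·C·C·BDD·A·C·C·C
    A ↦ C
    C ↦ BDD
    D ↦ A
  step 0 ⇒ step 1: DCBC ⇒ A·BDD·DA·BDD
    B ↦ DA

A->C, B->DA, C->BDD, D->A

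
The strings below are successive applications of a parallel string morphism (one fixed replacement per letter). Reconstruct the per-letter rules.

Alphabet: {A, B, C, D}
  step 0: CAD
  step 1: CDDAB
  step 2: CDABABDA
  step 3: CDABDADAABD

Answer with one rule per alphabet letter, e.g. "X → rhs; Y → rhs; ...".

A->D, B->A, C->CD, D->AB

  step 2 ⇒ step 3: CDABABDA ⇒ CD·AB·D·A·D·A·AB·D
    A ↦ D
    B ↦ A
    C ↦ CD
    D ↦ AB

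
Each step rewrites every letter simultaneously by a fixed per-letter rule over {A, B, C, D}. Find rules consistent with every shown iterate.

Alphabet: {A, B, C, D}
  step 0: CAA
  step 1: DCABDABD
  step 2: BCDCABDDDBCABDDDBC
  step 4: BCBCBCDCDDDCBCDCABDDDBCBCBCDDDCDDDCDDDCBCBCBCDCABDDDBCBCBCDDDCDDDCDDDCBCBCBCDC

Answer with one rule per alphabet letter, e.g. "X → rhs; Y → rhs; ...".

A->ABD, B->DD, C->DC, D->BC

  step 1 ⇒ step 2: DCABDABD ⇒ BC·DC·ABD·DD·BC·ABD·DD·BC
    A ↦ ABD
    B ↦ DD
    C ↦ DC
    D ↦ BC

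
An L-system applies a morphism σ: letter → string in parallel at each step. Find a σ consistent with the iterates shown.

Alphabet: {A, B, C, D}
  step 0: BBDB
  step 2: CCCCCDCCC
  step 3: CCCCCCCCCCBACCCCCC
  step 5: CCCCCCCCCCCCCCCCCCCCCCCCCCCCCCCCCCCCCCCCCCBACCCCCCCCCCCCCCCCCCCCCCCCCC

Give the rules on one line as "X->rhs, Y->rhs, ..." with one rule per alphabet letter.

A->DC, B->C, C->CC, D->BA

  step 2 ⇒ step 3: CCCCCDCCC ⇒ CC·CC·CC·CC·CC·BA·CC·CC·CC
    C ↦ CC
    D ↦ BA
    A ↦ DC  (constrained at step 3)
    B ↦ C  (constrained at step 0)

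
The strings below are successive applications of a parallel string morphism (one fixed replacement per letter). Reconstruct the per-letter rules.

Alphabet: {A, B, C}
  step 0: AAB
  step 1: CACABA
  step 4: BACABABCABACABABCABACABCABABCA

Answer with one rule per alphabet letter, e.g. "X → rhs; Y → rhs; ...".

A->CA, B->BA, C->B

  step 0 ⇒ step 1: AAB ⇒ CA·CA·BA
    A ↦ CA
    B ↦ BA
    C ↦ B  (constrained at step 1)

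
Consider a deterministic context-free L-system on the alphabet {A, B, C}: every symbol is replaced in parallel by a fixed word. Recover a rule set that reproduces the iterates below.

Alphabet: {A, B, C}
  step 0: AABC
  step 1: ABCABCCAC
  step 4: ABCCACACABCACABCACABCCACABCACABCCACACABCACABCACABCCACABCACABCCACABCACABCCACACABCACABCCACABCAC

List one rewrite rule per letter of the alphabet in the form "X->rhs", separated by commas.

  step 0 ⇒ step 1: AABC ⇒ ABC·ABC·C·AC
    A ↦ ABC
    B ↦ C
    C ↦ AC

A->ABC, B->C, C->AC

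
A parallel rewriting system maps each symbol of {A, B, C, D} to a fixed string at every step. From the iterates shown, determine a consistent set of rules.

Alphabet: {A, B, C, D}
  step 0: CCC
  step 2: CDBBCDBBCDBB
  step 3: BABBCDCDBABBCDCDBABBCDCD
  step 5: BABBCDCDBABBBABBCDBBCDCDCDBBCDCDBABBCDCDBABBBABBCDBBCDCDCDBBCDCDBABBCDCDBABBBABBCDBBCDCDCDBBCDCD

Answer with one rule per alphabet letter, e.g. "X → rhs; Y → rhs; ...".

A->BB, B->CD, C->BA, D->BB

  step 2 ⇒ step 3: CDBBCDBBCDBB ⇒ BA·BB·CD·CD·BA·BB·CD·CD·BA·BB·CD·CD
    B ↦ CD
    C ↦ BA
    D ↦ BB
    A ↦ BB  (constrained at step 3)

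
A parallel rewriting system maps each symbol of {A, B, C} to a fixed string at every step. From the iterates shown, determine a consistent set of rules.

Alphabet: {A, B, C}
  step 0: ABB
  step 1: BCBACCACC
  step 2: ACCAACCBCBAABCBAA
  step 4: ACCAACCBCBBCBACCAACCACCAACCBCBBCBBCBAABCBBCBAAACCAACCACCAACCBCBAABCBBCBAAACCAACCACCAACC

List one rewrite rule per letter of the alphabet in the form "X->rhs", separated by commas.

A->BCB, B->ACC, C->A

  step 1 ⇒ step 2: BCBACCACC ⇒ ACC·A·ACC·BCB·A·A·BCB·A·A
    A ↦ BCB
    B ↦ ACC
    C ↦ A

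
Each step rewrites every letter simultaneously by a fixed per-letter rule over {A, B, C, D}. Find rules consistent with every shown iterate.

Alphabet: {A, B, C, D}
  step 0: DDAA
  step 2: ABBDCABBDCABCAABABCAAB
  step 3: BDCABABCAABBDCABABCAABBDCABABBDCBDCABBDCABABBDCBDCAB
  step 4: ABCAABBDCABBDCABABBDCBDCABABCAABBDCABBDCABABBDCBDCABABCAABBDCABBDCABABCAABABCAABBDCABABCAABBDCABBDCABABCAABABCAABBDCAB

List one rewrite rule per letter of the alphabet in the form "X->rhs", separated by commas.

A->BDC, B->AB, C->AB, D->CA

  step 3 ⇒ step 4: BDCABABCAABBDCABABCAABBDCABABBDCBDCABBDCABABBDCBDCAB ⇒ AB·CA·AB·BDC·AB·BDC·AB·AB·BDC·BDC·AB·AB·CA·AB·BDC·AB·BDC·AB·AB·BDC·BDC·AB·AB·CA·AB·BDC·AB·BDC·AB·AB·CA·AB·AB·CA·AB·BDC·AB·AB·CA·AB·BDC·AB·BDC·AB·AB·CA·AB·AB·CA·AB·BDC·AB
    A ↦ BDC
    B ↦ AB
    C ↦ AB
    D ↦ CA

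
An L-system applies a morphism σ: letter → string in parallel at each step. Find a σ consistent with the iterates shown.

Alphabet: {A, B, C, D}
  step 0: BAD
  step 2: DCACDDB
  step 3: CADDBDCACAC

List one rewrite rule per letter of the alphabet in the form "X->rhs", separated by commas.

  step 2 ⇒ step 3: DCACDDB ⇒ CA·D·DB·D·CA·CA·C
    A ↦ DB
    B ↦ C
    C ↦ D
    D ↦ CA

A->DB, B->C, C->D, D->CA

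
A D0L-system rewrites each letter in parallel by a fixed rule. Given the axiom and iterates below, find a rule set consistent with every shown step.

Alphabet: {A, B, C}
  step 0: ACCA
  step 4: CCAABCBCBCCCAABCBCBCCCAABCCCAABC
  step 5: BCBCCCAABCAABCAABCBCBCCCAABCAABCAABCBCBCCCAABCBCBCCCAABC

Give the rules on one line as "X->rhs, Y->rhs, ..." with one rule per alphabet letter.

  step 4 ⇒ step 5: CCAABCBCBCCCAABCBCBCCCAABCCCAABC ⇒ BC·BC·C·C·AA·BC·AA·BC·AA·BC·BC·BC·C·C·AA·BC·AA·BC·AA·BC·BC·BC·C·C·AA·BC·BC·BC·C·C·AA·BC
    A ↦ C
    B ↦ AA
    C ↦ BC

A->C, B->AA, C->BC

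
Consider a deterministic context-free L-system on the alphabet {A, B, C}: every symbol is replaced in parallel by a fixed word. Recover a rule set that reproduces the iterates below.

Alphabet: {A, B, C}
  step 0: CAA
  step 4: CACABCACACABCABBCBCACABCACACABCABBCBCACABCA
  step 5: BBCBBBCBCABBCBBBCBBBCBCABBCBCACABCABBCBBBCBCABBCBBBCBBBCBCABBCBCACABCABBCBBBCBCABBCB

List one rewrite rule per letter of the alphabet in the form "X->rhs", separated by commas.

  step 4 ⇒ step 5: CACABCACACABCABBCBCACABCACACABCABBCBCACABCA ⇒ B·BCB·B·BCB·CA·B·BCB·B·BCB·B·BCB·CA·B·BCB·CA·CA·B·CA·B·BCB·B·BCB·CA·B·BCB·B·BCB·B·BCB·CA·B·BCB·CA·CA·B·CA·B·BCB·B·BCB·CA·B·BCB
    A ↦ BCB
    B ↦ CA
    C ↦ B

A->BCB, B->CA, C->B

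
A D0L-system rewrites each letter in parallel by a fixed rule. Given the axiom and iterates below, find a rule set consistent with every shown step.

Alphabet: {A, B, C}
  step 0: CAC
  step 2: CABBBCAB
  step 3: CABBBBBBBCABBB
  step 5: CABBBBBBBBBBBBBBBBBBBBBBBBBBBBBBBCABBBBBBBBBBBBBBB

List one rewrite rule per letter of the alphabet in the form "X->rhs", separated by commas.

A->B, B->BB, C->CA

  step 2 ⇒ step 3: CABBBCAB ⇒ CA·B·BB·BB·BB·CA·B·BB
    A ↦ B
    B ↦ BB
    C ↦ CA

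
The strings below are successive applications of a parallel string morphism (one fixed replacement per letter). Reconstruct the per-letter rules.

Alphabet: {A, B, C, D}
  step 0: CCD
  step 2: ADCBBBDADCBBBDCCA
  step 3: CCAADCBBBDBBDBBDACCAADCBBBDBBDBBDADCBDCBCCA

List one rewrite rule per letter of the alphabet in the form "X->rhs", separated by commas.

A->CCA, B->BBD, C->DCB, D->A

  step 2 ⇒ step 3: ADCBBBDADCBBBDCCA ⇒ CCA·A·DCB·BBD·BBD·BBD·A·CCA·A·DCB·BBD·BBD·BBD·A·DCB·DCB·CCA
    A ↦ CCA
    B ↦ BBD
    C ↦ DCB
    D ↦ A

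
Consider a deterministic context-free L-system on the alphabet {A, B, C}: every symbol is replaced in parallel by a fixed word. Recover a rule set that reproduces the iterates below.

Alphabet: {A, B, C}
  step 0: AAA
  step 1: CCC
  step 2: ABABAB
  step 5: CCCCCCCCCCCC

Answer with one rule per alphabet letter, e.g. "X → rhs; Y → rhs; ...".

A->C, B->C, C->AB

  step 1 ⇒ step 2: CCC ⇒ AB·AB·AB
    C ↦ AB
  step 0 ⇒ step 1: AAA ⇒ C·C·C
    A ↦ C
    B ↦ C  (constrained at step 2)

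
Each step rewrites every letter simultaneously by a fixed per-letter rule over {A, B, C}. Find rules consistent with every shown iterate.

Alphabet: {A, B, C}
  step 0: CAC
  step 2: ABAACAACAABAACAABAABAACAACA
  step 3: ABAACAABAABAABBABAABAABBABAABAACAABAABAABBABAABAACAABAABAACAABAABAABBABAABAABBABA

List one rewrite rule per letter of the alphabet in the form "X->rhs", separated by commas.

  step 2 ⇒ step 3: ABAACAACAABAACAABAABAACAACA ⇒ ABA·ACA·ABA·ABA·ABB·ABA·ABA·ABB·ABA·ABA·ACA·ABA·ABA·ABB·ABA·ABA·ACA·ABA·ABA·ACA·ABA·ABA·ABB·ABA·ABA·ABB·ABA
    A ↦ ABA
    B ↦ ACA
    C ↦ ABB

A->ABA, B->ACA, C->ABB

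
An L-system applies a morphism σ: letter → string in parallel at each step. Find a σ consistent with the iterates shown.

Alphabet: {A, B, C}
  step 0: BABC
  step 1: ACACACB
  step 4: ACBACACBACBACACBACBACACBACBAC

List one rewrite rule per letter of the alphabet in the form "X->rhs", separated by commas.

A->AC, B->AC, C->B

  step 0 ⇒ step 1: BABC ⇒ AC·AC·AC·B
    A ↦ AC
    B ↦ AC
    C ↦ B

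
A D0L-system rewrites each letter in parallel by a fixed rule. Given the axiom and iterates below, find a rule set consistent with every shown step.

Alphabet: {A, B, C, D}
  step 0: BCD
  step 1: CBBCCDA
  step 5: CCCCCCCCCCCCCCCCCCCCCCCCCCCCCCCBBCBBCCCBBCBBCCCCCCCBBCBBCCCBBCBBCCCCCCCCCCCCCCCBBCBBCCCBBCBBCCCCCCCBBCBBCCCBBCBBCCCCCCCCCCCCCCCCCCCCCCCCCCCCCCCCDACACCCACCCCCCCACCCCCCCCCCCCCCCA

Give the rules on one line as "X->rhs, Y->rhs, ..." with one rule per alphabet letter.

  step 0 ⇒ step 1: BCD ⇒ CBB·CC·DA
    B ↦ CBB
    C ↦ CC
    D ↦ DA
    A ↦ CA  (constrained at step 1)

A->CA, B->CBB, C->CC, D->DA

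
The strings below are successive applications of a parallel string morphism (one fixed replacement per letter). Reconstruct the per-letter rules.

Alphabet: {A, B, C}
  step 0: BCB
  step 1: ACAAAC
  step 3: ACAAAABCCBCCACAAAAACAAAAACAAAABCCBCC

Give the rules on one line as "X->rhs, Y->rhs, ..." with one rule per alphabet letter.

  step 0 ⇒ step 1: BCB ⇒ AC·AA·AC
    B ↦ AC
    C ↦ AA
    A ↦ BCC  (constrained at step 1)

A->BCC, B->AC, C->AA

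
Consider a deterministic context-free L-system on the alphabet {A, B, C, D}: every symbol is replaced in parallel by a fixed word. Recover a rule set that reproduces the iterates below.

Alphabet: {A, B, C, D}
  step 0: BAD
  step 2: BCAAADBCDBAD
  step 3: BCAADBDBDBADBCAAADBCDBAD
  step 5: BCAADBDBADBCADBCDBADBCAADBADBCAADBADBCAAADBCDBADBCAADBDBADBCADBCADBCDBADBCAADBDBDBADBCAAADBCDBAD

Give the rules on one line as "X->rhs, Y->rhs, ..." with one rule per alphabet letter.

A->DB, B->BC, C->AA, D->AD

  step 2 ⇒ step 3: BCAAADBCDBAD ⇒ BC·AA·DB·DB·DB·AD·BC·AA·AD·BC·DB·AD
    A ↦ DB
    B ↦ BC
    C ↦ AA
    D ↦ AD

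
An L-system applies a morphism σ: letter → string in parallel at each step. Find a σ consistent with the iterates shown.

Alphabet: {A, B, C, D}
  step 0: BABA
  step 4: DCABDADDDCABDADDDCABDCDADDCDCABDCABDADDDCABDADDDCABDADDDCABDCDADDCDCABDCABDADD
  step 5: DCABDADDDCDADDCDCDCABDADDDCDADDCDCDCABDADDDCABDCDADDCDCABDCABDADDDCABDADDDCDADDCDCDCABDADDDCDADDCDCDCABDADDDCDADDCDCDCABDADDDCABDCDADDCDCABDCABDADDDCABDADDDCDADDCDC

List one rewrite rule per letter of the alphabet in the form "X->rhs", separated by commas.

  step 4 ⇒ step 5: DCABDADDDCABDADDDCABDCDADDCDCABDCABDADDDCABDADDDCABDADDDCABDCDADDCDCABDCABDADD ⇒ DC·AB·DAD·D·DC·DAD·DC·DC·DC·AB·DAD·D·DC·DAD·DC·DC·DC·AB·DAD·D·DC·AB·DC·DAD·DC·DC·AB·DC·AB·DAD·D·DC·AB·DAD·D·DC·DAD·DC·DC·DC·AB·DAD·D·DC·DAD·DC·DC·DC·AB·DAD·D·DC·DAD·DC·DC·DC·AB·DAD·D·DC·AB·DC·DAD·DC·DC·AB·DC·AB·DAD·D·DC·AB·DAD·D·DC·DAD·DC·DC
    A ↦ DAD
    B ↦ D
    C ↦ AB
    D ↦ DC

A->DAD, B->D, C->AB, D->DC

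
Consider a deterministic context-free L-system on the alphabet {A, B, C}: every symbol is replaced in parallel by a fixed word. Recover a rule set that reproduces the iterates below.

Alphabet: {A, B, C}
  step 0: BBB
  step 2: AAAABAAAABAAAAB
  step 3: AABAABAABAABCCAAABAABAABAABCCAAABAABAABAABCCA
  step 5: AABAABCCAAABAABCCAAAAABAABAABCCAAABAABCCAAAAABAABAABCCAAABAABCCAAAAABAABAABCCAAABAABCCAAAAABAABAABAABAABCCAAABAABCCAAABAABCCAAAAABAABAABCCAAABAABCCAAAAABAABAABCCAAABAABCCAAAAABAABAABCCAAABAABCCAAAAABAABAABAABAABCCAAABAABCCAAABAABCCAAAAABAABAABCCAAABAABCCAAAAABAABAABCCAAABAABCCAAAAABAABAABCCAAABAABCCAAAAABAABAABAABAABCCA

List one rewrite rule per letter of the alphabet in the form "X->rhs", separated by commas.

  step 2 ⇒ step 3: AAAABAAAABAAAAB ⇒ AAB·AAB·AAB·AAB·CCA·AAB·AAB·AAB·AAB·CCA·AAB·AAB·AAB·AAB·CCA
    A ↦ AAB
    B ↦ CCA
    C ↦ A  (constrained at step 3)

A->AAB, B->CCA, C->A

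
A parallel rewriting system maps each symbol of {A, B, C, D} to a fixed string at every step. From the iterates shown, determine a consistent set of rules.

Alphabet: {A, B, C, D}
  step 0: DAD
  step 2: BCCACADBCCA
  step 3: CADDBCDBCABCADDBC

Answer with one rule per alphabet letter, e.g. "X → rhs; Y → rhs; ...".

  step 2 ⇒ step 3: BCCACADBCCA ⇒ CA·D·D·BC·D·BC·AB·CA·D·D·BC
    A ↦ BC
    B ↦ CA
    C ↦ D
    D ↦ AB

A->BC, B->CA, C->D, D->AB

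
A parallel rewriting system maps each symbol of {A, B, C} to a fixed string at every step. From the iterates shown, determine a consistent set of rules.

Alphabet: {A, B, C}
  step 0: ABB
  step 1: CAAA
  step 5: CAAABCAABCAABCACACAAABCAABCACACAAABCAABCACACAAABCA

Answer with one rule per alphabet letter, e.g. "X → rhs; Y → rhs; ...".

A->CA, B->A, C->AB

  step 0 ⇒ step 1: ABB ⇒ CA·A·A
    A ↦ CA
    B ↦ A
    C ↦ AB  (constrained at step 1)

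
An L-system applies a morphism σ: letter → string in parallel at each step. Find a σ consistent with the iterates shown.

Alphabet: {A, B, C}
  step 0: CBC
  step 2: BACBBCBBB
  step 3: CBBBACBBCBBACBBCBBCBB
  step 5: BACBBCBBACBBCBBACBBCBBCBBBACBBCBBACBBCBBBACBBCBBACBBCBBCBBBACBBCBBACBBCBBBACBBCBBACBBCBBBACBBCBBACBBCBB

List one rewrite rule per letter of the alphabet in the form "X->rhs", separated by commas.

A->B, B->CBB, C->A

  step 2 ⇒ step 3: BACBBCBBB ⇒ CBB·B·A·CBB·CBB·A·CBB·CBB·CBB
    A ↦ B
    B ↦ CBB
    C ↦ A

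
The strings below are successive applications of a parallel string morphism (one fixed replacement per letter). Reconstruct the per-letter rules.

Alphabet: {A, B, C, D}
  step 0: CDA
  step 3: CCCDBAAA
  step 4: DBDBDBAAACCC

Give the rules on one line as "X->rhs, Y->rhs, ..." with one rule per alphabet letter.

  step 3 ⇒ step 4: CCCDBAAA ⇒ DB·DB·DB·A·AA·C·C·C
    A ↦ C
    B ↦ AA
    C ↦ DB
    D ↦ A

A->C, B->AA, C->DB, D->A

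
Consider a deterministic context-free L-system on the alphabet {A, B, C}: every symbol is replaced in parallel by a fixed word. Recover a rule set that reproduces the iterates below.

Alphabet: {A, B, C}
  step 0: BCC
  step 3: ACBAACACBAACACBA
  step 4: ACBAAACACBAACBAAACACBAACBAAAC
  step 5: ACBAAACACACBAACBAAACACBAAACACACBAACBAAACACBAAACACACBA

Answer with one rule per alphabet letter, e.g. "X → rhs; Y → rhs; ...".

  step 4 ⇒ step 5: ACBAAACACBAACBAAACACBAACBAAAC ⇒ AC·BA·A·AC·AC·AC·BA·AC·BA·A·AC·AC·BA·A·AC·AC·AC·BA·AC·BA·A·AC·AC·BA·A·AC·AC·AC·BA
    A ↦ AC
    B ↦ A
    C ↦ BA

A->AC, B->A, C->BA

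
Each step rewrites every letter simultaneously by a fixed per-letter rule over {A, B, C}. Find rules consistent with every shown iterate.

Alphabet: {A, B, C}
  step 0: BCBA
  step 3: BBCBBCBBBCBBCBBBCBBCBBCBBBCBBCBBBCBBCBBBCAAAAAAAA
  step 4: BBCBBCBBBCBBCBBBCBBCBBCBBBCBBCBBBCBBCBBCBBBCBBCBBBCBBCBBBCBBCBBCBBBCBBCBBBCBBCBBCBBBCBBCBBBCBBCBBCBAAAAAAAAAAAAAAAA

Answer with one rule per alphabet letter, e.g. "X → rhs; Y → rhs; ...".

  step 3 ⇒ step 4: BBCBBCBBBCBBCBBBCBBCBBCBBBCBBCBBBCBBCBBBCAAAAAAAA ⇒ BBC·BBC·B·BBC·BBC·B·BBC·BBC·BBC·B·BBC·BBC·B·BBC·BBC·BBC·B·BBC·BBC·B·BBC·BBC·B·BBC·BBC·BBC·B·BBC·BBC·B·BBC·BBC·BBC·B·BBC·BBC·B·BBC·BBC·BBC·B·AA·AA·AA·AA·AA·AA·AA·AA
    A ↦ AA
    B ↦ BBC
    C ↦ B

A->AA, B->BBC, C->B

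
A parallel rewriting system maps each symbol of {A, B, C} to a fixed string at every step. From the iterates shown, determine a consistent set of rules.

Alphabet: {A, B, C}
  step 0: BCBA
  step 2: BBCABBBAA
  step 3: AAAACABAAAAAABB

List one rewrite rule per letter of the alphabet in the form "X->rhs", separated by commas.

  step 2 ⇒ step 3: BBCABBBAA ⇒ AA·AA·CA·B·AA·AA·AA·B·B
    A ↦ B
    B ↦ AA
    C ↦ CA

A->B, B->AA, C->CA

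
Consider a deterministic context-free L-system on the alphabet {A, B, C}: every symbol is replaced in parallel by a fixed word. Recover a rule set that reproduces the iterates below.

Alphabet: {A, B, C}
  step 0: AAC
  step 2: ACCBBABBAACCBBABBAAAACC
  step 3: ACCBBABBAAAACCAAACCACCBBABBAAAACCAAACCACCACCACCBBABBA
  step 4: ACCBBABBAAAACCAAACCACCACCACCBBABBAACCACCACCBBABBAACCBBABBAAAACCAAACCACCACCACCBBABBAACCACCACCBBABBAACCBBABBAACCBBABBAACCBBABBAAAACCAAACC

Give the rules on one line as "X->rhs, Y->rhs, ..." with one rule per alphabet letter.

A->ACC, B->A, C->BBA

  step 3 ⇒ step 4: ACCBBABBAAAACCAAACCACCBBABBAAAACCAAACCACCACCACCBBABBA ⇒ ACC·BBA·BBA·A·A·ACC·A·A·ACC·ACC·ACC·ACC·BBA·BBA·ACC·ACC·ACC·BBA·BBA·ACC·BBA·BBA·A·A·ACC·A·A·ACC·ACC·ACC·ACC·BBA·BBA·ACC·ACC·ACC·BBA·BBA·ACC·BBA·BBA·ACC·BBA·BBA·ACC·BBA·BBA·A·A·ACC·A·A·ACC
    A ↦ ACC
    B ↦ A
    C ↦ BBA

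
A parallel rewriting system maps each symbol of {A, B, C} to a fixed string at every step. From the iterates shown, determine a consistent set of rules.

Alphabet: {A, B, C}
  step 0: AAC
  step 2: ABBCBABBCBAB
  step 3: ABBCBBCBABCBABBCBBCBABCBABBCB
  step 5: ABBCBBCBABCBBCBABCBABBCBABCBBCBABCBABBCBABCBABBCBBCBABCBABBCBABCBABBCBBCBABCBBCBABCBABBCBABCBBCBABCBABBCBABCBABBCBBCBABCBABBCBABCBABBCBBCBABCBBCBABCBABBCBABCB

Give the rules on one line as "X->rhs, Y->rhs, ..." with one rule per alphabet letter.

  step 2 ⇒ step 3: ABBCBABBCBAB ⇒ AB·BCB·BCB·A·BCB·AB·BCB·BCB·A·BCB·AB·BCB
    A ↦ AB
    B ↦ BCB
    C ↦ A

A->AB, B->BCB, C->A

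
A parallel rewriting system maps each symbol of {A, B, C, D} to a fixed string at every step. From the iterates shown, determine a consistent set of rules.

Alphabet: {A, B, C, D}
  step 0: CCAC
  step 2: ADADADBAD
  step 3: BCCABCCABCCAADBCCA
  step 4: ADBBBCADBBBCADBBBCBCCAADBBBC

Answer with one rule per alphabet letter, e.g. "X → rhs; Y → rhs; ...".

  step 3 ⇒ step 4: BCCABCCABCCAADBCCA ⇒ AD·B·B·BC·AD·B·B·BC·AD·B·B·BC·BC·CA·AD·B·B·BC
    A ↦ BC
    B ↦ AD
    C ↦ B
    D ↦ CA

A->BC, B->AD, C->B, D->CA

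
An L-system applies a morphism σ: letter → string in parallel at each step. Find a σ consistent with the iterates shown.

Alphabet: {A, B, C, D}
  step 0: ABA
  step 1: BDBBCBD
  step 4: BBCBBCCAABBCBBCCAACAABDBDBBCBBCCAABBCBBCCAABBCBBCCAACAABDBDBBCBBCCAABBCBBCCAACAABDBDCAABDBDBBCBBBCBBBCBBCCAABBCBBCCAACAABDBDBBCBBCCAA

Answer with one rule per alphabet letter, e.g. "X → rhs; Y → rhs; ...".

A->BD, B->BBC, C->CAA, D->B

  step 0 ⇒ step 1: ABA ⇒ BD·BBC·BD
    A ↦ BD
    B ↦ BBC
    C ↦ CAA  (constrained at step 1)
    D ↦ B  (constrained at step 1)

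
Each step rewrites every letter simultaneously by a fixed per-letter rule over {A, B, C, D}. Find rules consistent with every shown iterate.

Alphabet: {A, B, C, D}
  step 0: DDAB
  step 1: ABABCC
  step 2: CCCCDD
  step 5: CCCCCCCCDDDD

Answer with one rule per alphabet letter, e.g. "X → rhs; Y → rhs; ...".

  step 1 ⇒ step 2: ABABCC ⇒ C·C·C·C·D·D
    A ↦ C
    B ↦ C
    C ↦ D
  step 0 ⇒ step 1: DDAB ⇒ AB·AB·C·C
    D ↦ AB

A->C, B->C, C->D, D->AB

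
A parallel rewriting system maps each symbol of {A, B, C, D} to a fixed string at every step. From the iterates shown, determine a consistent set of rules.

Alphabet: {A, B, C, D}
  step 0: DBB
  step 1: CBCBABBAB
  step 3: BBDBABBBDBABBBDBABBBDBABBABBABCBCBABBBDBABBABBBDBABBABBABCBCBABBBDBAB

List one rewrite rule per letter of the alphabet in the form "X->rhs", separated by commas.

  step 0 ⇒ step 1: DBB ⇒ CBC·BAB·BAB
    B ↦ BAB
    D ↦ CBC
    A ↦ BBD  (constrained at step 1)
    C ↦ A  (constrained at step 1)

A->BBD, B->BAB, C->A, D->CBC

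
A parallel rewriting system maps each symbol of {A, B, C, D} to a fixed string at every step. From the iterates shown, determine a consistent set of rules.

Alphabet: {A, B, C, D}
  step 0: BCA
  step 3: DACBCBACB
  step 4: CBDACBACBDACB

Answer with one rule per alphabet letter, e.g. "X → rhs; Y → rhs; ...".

A->D, B->CB, C->A, D->CB

  step 3 ⇒ step 4: DACBCBACB ⇒ CB·D·A·CB·A·CB·D·A·CB
    A ↦ D
    B ↦ CB
    C ↦ A
    D ↦ CB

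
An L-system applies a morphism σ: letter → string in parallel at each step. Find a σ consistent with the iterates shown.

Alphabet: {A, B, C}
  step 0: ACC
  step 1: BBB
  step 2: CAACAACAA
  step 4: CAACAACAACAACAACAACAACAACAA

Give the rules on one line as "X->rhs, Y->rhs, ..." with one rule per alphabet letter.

  step 1 ⇒ step 2: BBB ⇒ CAA·CAA·CAA
    B ↦ CAA
  step 0 ⇒ step 1: ACC ⇒ B·B·B
    A ↦ B
  step 0 ⇒ step 1: ACC ⇒ B·B·B
    C ↦ B

A->B, B->CAA, C->B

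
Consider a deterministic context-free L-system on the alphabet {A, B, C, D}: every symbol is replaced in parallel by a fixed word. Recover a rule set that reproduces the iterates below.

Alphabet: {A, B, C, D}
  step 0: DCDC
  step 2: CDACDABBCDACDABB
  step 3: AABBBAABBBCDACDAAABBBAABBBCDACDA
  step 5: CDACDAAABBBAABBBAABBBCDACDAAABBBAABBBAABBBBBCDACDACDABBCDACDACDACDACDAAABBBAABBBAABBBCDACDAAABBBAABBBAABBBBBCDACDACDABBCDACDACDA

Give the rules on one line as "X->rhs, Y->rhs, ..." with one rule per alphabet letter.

  step 2 ⇒ step 3: CDACDABBCDACDABB ⇒ AA·BB·B·AA·BB·B·CDA·CDA·AA·BB·B·AA·BB·B·CDA·CDA
    A ↦ B
    B ↦ CDA
    C ↦ AA
    D ↦ BB

A->B, B->CDA, C->AA, D->BB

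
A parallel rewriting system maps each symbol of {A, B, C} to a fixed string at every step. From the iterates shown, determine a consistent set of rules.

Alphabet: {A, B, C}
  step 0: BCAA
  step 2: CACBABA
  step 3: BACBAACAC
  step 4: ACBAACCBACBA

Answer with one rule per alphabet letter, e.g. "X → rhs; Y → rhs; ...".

  step 3 ⇒ step 4: BACBAACAC ⇒ A·C·BA·A·C·C·BA·C·BA
    A ↦ C
    B ↦ A
    C ↦ BA

A->C, B->A, C->BA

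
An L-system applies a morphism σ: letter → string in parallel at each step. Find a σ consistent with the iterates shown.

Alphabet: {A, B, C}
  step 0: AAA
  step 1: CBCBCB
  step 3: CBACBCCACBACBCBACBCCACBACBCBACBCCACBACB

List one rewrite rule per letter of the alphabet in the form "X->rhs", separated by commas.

  step 0 ⇒ step 1: AAA ⇒ CB·CB·CB
    A ↦ CB
    B ↦ CC  (constrained at step 1)
    C ↦ ACB  (constrained at step 1)

A->CB, B->CC, C->ACB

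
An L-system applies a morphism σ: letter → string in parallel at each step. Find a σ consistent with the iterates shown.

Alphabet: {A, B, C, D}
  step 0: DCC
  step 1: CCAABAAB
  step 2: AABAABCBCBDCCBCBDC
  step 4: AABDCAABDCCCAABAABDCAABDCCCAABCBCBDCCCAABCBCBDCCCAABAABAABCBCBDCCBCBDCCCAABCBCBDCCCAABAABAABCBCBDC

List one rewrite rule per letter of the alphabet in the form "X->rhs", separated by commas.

A->CB, B->DC, C->AAB, D->CC

  step 1 ⇒ step 2: CCAABAAB ⇒ AAB·AAB·CB·CB·DC·CB·CB·DC
    A ↦ CB
    B ↦ DC
    C ↦ AAB
  step 0 ⇒ step 1: DCC ⇒ CC·AAB·AAB
    D ↦ CC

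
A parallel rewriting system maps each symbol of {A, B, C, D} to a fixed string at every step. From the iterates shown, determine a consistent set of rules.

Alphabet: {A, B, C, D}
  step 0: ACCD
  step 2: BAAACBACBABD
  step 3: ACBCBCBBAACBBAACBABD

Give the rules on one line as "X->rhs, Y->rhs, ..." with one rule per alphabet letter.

  step 2 ⇒ step 3: BAAACBACBABD ⇒ A·CB·CB·CB·BA·A·CB·BA·A·CB·A·BD
    A ↦ CB
    B ↦ A
    C ↦ BA
    D ↦ BD

A->CB, B->A, C->BA, D->BD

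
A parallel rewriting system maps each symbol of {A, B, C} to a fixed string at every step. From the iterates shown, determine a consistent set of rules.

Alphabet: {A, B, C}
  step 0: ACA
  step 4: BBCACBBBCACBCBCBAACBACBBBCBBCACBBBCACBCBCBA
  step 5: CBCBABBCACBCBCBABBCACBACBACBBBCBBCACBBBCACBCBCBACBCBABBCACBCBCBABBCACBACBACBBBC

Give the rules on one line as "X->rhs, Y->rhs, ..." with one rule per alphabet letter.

  step 4 ⇒ step 5: BBCACBBBCACBCBCBAACBACBBBCBBCACBBBCACBCBCBA ⇒ CB·CB·A·BBC·A·CB·CB·CB·A·BBC·A·CB·A·CB·A·CB·BBC·BBC·A·CB·BBC·A·CB·CB·CB·A·CB·CB·A·BBC·A·CB·CB·CB·A·BBC·A·CB·A·CB·A·CB·BBC
    A ↦ BBC
    B ↦ CB
    C ↦ A

A->BBC, B->CB, C->A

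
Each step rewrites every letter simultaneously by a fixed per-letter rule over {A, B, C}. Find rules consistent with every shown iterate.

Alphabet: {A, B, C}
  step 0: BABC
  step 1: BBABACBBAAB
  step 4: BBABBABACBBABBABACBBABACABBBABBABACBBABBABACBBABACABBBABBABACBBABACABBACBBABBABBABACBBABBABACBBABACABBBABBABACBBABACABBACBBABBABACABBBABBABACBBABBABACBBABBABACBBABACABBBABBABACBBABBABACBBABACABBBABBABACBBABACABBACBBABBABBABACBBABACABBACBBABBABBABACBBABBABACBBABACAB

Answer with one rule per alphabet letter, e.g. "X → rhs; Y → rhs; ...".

A->BAC, B->BBA, C->AB

  step 0 ⇒ step 1: BABC ⇒ BBA·BAC·BBA·AB
    A ↦ BAC
    B ↦ BBA
    C ↦ AB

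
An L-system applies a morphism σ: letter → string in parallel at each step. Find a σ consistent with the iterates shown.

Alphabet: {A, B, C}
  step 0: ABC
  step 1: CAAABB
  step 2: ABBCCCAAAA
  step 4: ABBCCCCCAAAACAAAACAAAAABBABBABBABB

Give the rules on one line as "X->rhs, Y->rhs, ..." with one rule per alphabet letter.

  step 1 ⇒ step 2: CAAABB ⇒ ABB·C·C·C·AA·AA
    A ↦ C
    B ↦ AA
    C ↦ ABB

A->C, B->AA, C->ABB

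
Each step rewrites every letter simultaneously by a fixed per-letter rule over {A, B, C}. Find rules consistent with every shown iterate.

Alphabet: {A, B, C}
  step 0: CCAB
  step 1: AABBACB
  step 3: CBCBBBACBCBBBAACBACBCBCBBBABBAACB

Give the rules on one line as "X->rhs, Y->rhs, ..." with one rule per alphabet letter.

A->BBA, B->CB, C->A

  step 0 ⇒ step 1: CCAB ⇒ A·A·BBA·CB
    A ↦ BBA
    B ↦ CB
    C ↦ A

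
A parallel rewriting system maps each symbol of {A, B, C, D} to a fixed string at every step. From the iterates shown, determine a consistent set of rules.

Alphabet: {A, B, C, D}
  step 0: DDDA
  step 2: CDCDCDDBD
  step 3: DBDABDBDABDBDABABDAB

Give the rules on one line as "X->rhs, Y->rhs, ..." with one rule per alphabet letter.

A->C, B->D, C->DBD, D->AB

  step 2 ⇒ step 3: CDCDCDDBD ⇒ DBD·AB·DBD·AB·DBD·AB·AB·D·AB
    B ↦ D
    C ↦ DBD
    D ↦ AB
    A ↦ C  (constrained at step 0)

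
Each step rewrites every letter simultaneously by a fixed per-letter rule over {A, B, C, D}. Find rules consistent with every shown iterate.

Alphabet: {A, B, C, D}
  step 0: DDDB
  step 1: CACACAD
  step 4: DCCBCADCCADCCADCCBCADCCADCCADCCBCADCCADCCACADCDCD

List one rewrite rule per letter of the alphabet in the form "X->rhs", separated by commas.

A->CB, B->D, C->DC, D->CA

  step 0 ⇒ step 1: DDDB ⇒ CA·CA·CA·D
    B ↦ D
    D ↦ CA
    A ↦ CB  (constrained at step 1)
    C ↦ DC  (constrained at step 1)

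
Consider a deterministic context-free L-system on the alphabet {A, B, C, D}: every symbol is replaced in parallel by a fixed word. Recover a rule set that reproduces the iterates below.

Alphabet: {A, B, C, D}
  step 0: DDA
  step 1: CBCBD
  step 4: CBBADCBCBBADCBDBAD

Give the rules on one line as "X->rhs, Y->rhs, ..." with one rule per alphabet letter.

A->D, B->BA, C->A, D->CB

  step 0 ⇒ step 1: DDA ⇒ CB·CB·D
    A ↦ D
    D ↦ CB
    B ↦ BA  (constrained at step 1)
    C ↦ A  (constrained at step 1)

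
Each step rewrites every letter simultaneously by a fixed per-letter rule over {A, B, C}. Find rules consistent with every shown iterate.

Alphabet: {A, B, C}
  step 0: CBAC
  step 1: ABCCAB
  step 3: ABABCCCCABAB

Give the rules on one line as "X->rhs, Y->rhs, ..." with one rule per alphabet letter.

A->C, B->C, C->AB

  step 0 ⇒ step 1: CBAC ⇒ AB·C·C·AB
    A ↦ C
    B ↦ C
    C ↦ AB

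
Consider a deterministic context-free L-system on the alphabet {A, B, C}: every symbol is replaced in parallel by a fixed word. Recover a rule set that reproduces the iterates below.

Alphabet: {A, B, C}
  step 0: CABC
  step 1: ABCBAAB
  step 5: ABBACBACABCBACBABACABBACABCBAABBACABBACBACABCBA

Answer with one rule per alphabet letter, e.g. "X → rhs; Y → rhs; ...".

  step 0 ⇒ step 1: CABC ⇒ AB·C·BA·AB
    A ↦ C
    B ↦ BA
    C ↦ AB

A->C, B->BA, C->AB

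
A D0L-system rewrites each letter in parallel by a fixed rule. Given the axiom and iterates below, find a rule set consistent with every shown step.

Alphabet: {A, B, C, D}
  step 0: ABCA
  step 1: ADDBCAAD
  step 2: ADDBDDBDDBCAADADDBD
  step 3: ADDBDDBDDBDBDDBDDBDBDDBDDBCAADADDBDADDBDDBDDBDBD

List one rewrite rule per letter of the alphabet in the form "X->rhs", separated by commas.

A->AD, B->DB, C->CA, D->DBD

  step 2 ⇒ step 3: ADDBDDBDDBCAADADDBD ⇒ AD·DBD·DBD·DB·DBD·DBD·DB·DBD·DBD·DB·CA·AD·AD·DBD·AD·DBD·DBD·DB·DBD
    A ↦ AD
    B ↦ DB
    C ↦ CA
    D ↦ DBD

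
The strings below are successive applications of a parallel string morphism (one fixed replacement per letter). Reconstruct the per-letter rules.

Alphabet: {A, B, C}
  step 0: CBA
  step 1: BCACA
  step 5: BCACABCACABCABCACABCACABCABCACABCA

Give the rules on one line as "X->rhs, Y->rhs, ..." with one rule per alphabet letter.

A->CA, B->CA, C->B

  step 0 ⇒ step 1: CBA ⇒ B·CA·CA
    A ↦ CA
    B ↦ CA
    C ↦ B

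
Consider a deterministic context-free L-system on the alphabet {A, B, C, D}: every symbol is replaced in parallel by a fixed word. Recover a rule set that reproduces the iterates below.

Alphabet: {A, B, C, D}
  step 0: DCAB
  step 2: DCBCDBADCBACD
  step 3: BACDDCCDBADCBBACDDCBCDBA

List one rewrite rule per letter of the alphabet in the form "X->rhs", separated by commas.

  step 2 ⇒ step 3: DCBCDBADCBACD ⇒ BA·CD·DC·CD·BA·DC·B·BA·CD·DC·B·CD·BA
    A ↦ B
    B ↦ DC
    C ↦ CD
    D ↦ BA

A->B, B->DC, C->CD, D->BA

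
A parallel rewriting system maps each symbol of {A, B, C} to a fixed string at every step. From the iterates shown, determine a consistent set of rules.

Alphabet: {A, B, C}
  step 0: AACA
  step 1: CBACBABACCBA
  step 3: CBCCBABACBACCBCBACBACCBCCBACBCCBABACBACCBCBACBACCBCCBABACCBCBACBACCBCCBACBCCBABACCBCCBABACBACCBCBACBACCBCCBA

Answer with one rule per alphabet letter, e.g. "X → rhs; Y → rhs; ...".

  step 0 ⇒ step 1: AACA ⇒ CBA·CBA·BAC·CBA
    A ↦ CBA
    C ↦ BAC
    B ↦ CBC  (constrained at step 1)

A->CBA, B->CBC, C->BAC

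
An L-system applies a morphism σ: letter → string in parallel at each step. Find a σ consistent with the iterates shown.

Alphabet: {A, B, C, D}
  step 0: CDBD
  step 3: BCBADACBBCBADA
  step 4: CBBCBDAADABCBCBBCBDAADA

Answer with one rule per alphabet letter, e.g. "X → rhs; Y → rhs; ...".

  step 3 ⇒ step 4: BCBADACBBCBADA ⇒ CB·B·CB·DA·A·DA·B·CB·CB·B·CB·DA·A·DA
    A ↦ DA
    B ↦ CB
    C ↦ B
    D ↦ A

A->DA, B->CB, C->B, D->A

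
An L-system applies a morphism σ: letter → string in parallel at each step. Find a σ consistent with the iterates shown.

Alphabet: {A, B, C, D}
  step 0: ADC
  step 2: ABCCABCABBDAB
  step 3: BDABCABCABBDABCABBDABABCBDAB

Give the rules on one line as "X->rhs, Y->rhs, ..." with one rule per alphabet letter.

  step 2 ⇒ step 3: ABCCABCABBDAB ⇒ BD·AB·CAB·CAB·BD·AB·CAB·BD·AB·AB·C·BD·AB
    A ↦ BD
    B ↦ AB
    C ↦ CAB
    D ↦ C

A->BD, B->AB, C->CAB, D->C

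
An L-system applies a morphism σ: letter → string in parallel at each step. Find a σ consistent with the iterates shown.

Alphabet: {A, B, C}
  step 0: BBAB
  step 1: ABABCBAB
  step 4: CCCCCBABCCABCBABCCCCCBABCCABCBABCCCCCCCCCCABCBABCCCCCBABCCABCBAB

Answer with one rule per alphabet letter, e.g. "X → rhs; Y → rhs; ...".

  step 0 ⇒ step 1: BBAB ⇒ AB·AB·CB·AB
    A ↦ CB
    B ↦ AB
    C ↦ CC  (constrained at step 1)

A->CB, B->AB, C->CC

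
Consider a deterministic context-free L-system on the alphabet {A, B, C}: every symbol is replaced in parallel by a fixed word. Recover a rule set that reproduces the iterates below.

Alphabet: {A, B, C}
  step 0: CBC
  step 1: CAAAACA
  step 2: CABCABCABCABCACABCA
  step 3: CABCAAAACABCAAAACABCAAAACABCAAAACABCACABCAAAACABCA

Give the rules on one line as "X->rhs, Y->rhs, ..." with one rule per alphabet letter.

  step 2 ⇒ step 3: CABCABCABCABCACABCA ⇒ CA·BCA·AAA·CA·BCA·AAA·CA·BCA·AAA·CA·BCA·AAA·CA·BCA·CA·BCA·AAA·CA·BCA
    A ↦ BCA
    B ↦ AAA
    C ↦ CA

A->BCA, B->AAA, C->CA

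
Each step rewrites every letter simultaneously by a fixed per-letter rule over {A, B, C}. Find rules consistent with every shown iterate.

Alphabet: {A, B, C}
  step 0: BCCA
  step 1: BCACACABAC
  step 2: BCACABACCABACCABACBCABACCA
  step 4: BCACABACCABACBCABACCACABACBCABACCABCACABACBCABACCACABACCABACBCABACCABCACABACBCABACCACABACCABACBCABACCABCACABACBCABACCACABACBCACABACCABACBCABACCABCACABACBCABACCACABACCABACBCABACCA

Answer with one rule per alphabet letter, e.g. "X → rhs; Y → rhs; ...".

  step 1 ⇒ step 2: BCACACABAC ⇒ BCA·CA·BAC·CA·BAC·CA·BAC·BCA·BAC·CA
    A ↦ BAC
    B ↦ BCA
    C ↦ CA

A->BAC, B->BCA, C->CA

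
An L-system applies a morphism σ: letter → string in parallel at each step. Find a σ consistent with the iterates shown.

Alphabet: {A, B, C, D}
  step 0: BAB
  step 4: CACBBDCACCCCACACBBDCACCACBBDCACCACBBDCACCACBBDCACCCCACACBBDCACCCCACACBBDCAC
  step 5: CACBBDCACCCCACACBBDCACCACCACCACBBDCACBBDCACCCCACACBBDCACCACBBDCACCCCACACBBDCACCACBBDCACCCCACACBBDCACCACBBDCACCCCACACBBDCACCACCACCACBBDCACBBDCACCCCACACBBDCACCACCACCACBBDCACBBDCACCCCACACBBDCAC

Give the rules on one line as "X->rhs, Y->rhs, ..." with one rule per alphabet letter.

  step 4 ⇒ step 5: CACBBDCACCCCACACBBDCACCACBBDCACCACBBDCACCACBBDCACCCCACACBBDCACCCCACACBBDCAC ⇒ CAC·BBD·CAC·C·C·CA·CAC·BBD·CAC·CAC·CAC·CAC·BBD·CAC·BBD·CAC·C·C·CA·CAC·BBD·CAC·CAC·BBD·CAC·C·C·CA·CAC·BBD·CAC·CAC·BBD·CAC·C·C·CA·CAC·BBD·CAC·CAC·BBD·CAC·C·C·CA·CAC·BBD·CAC·CAC·CAC·CAC·BBD·CAC·BBD·CAC·C·C·CA·CAC·BBD·CAC·CAC·CAC·CAC·BBD·CAC·BBD·CAC·C·C·CA·CAC·BBD·CAC
    A ↦ BBD
    B ↦ C
    C ↦ CAC
    D ↦ CA

A->BBD, B->C, C->CAC, D->CA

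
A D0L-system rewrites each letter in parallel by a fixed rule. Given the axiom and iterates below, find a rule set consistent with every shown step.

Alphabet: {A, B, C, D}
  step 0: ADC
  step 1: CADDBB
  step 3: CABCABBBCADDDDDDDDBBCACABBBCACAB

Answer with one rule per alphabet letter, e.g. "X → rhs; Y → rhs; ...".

A->CA, B->CAB, C->BB, D->DD

  step 0 ⇒ step 1: ADC ⇒ CA·DD·BB
    A ↦ CA
    C ↦ BB
    D ↦ DD
    B ↦ CAB  (constrained at step 1)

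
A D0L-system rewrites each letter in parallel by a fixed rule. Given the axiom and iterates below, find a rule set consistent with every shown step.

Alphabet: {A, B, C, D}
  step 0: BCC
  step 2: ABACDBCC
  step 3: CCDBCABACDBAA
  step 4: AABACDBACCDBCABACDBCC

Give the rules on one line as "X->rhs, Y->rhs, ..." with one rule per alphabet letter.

A->C, B->CDB, C->A, D->BA

  step 3 ⇒ step 4: CCDBCABACDBAA ⇒ A·A·BA·CDB·A·C·CDB·C·A·BA·CDB·C·C
    A ↦ C
    B ↦ CDB
    C ↦ A
    D ↦ BA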